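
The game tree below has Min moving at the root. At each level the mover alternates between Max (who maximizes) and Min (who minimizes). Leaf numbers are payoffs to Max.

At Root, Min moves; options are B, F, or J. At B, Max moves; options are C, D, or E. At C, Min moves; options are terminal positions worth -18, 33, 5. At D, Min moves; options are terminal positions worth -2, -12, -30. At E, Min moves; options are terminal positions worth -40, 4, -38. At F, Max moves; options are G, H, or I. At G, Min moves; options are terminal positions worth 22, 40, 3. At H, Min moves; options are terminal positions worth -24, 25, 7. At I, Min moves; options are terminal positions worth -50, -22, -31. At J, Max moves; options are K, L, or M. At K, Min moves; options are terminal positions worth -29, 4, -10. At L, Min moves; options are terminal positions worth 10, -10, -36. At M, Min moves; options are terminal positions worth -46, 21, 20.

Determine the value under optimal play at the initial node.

C (Min): min(-18, 33, 5) = -18
D (Min): min(-2, -12, -30) = -30
E (Min): min(-40, 4, -38) = -40
B (Max): max(-18, -30, -40) = -18
G (Min): min(22, 40, 3) = 3
H (Min): min(-24, 25, 7) = -24
I (Min): min(-50, -22, -31) = -50
F (Max): max(3, -24, -50) = 3
K (Min): min(-29, 4, -10) = -29
L (Min): min(10, -10, -36) = -36
M (Min): min(-46, 21, 20) = -46
J (Max): max(-29, -36, -46) = -29
Root (Min): min(-18, 3, -29) = -29

-29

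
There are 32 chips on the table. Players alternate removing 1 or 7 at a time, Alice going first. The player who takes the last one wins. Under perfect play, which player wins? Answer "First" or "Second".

W/L table (W = player to move can force a win):
i:   0  1  2  3  4  5  6  7  8  9 10 11 12 13 14 15 16 17 18 19 20 21 22 23 24 25 26 27 28 29 30 31 32
     L  W  L  W  L  W  L  W  L  W  L  W  L  W  L  W  L  W  L  W  L  W  L  W  L  W  L  W  L  W  L  W  L
Position 32 is L, so the second player wins.

Second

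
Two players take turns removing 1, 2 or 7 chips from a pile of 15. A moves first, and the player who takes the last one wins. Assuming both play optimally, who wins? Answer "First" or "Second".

Second

i:   0  1  2  3  4  5  6  7  8  9 10 11 12 13 14 15
     L  W  W  L  W  W  L  W  W  L  W  W  L  W  W  L
Position 15 is L, so the second player wins.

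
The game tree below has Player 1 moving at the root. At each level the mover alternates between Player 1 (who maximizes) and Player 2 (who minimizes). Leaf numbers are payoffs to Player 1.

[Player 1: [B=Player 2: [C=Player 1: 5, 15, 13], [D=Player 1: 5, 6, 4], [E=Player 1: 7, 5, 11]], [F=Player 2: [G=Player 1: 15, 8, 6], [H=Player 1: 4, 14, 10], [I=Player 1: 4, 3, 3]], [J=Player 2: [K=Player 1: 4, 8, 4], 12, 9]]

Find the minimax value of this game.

C (Player 1): max(5, 15, 13) = 15
D (Player 1): max(5, 6, 4) = 6
E (Player 1): max(7, 5, 11) = 11
B (Player 2): min(15, 6, 11) = 6
G (Player 1): max(15, 8, 6) = 15
H (Player 1): max(4, 14, 10) = 14
I (Player 1): max(4, 3, 3) = 4
F (Player 2): min(15, 14, 4) = 4
K (Player 1): max(4, 8, 4) = 8
J (Player 2): min(8, 12, 9) = 8
Root (Player 1): max(6, 4, 8) = 8

8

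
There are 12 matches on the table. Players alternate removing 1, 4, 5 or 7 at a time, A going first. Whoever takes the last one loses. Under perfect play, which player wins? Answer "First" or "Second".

First

i:   0  1  2  3  4  5  6  7  8  9 10 11 12
     W  L  W  L  W  W  W  W  W  L  W  L  W
Position 12 is W, so the first player wins.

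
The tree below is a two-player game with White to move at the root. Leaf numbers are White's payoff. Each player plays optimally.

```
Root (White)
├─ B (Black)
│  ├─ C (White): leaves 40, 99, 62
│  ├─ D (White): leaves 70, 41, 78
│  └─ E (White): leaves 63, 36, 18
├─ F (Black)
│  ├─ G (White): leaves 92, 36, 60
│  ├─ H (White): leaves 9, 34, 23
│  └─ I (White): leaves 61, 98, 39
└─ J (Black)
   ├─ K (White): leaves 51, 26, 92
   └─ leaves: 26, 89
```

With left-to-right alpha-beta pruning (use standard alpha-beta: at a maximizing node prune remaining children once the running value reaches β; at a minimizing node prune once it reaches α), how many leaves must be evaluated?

C [α=-∞,β=+∞]: v=99
D [α=-∞,β=99]: v=78
E [α=-∞,β=78]: v=63
B [α=-∞,β=+∞]: v=63
G [α=63,β=+∞]: v=92
H [α=63,β=92]: v=34
F [α=63,β=+∞]: v=34 after child 2 ≤ α → α-cutoff, skip 1
K [α=63,β=+∞]: v=92
J [α=63,β=+∞]: v=26 after child 2 ≤ α → α-cutoff, skip 1
Root [α=-∞,β=+∞]: v=63
Leaves evaluated: 19 of 23.

19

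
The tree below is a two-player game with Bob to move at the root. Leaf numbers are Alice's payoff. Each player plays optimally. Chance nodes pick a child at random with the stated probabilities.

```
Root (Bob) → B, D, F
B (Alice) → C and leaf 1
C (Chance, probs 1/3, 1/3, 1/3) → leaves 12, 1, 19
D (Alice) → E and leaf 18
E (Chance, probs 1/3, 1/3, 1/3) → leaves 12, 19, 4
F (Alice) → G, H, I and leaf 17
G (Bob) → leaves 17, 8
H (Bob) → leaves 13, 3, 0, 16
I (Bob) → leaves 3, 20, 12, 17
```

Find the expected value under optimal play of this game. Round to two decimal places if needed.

C (Chance): 1/3·12 + 1/3·1 + 1/3·19 = 10.67
B (Alice): max(10.67, 1) = 10.67
E (Chance): 1/3·12 + 1/3·19 + 1/3·4 = 11.67
D (Alice): max(11.67, 18) = 18
G (Bob): min(17, 8) = 8
H (Bob): min(13, 3, 0, 16) = 0
I (Bob): min(3, 20, 12, 17) = 3
F (Alice): max(8, 0, 3, 17) = 17
Root (Bob): min(10.67, 18, 17) = 10.67

10.67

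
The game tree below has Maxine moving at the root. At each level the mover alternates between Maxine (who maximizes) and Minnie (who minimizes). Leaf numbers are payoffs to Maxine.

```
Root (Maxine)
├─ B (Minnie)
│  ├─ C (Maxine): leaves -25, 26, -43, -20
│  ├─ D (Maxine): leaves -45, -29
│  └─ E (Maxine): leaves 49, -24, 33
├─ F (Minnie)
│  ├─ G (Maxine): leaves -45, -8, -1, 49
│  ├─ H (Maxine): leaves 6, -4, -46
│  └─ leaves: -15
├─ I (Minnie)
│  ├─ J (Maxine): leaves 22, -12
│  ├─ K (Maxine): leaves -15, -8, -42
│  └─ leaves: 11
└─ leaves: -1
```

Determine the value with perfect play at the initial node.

C (Maxine): max(-25, 26, -43, -20) = 26
D (Maxine): max(-45, -29) = -29
E (Maxine): max(49, -24, 33) = 49
B (Minnie): min(26, -29, 49) = -29
G (Maxine): max(-45, -8, -1, 49) = 49
H (Maxine): max(6, -4, -46) = 6
F (Minnie): min(49, 6, -15) = -15
J (Maxine): max(22, -12) = 22
K (Maxine): max(-15, -8, -42) = -8
I (Minnie): min(22, -8, 11) = -8
Root (Maxine): max(-29, -15, -8, -1) = -1

-1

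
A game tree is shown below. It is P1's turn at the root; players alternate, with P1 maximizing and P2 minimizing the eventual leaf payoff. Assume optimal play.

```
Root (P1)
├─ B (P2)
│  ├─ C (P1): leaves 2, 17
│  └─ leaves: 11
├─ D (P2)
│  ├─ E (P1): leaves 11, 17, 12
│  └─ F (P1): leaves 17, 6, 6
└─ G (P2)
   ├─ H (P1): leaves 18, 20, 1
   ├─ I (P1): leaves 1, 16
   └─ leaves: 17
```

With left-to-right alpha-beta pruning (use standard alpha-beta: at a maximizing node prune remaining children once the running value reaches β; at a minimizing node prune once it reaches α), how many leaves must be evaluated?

12

C [α=-∞,β=+∞]: v=17
B [α=-∞,β=+∞]: v=11
E [α=11,β=+∞]: v=17
F [α=11,β=17]: v=17 after child 1 ≥ β → β-cutoff, skip 2
D [α=11,β=+∞]: v=17
H [α=17,β=+∞]: v=20
I [α=17,β=20]: v=16
G [α=17,β=+∞]: v=16 after child 2 ≤ α → α-cutoff, skip 1
Root [α=-∞,β=+∞]: v=17
Leaves evaluated: 12 of 15.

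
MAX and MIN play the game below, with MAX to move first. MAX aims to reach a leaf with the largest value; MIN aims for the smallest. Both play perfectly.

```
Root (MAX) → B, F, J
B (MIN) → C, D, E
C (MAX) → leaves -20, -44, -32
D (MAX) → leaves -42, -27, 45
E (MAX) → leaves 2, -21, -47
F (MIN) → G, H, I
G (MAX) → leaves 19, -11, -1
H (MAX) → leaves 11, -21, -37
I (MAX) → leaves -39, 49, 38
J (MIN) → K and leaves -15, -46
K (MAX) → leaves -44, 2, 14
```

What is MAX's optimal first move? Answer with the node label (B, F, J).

C (MAX): max(-20, -44, -32) = -20
D (MAX): max(-42, -27, 45) = 45
E (MAX): max(2, -21, -47) = 2
B (MIN): min(-20, 45, 2) = -20
G (MAX): max(19, -11, -1) = 19
H (MAX): max(11, -21, -37) = 11
I (MAX): max(-39, 49, 38) = 49
F (MIN): min(19, 11, 49) = 11
K (MAX): max(-44, 2, 14) = 14
J (MIN): min(14, -15, -46) = -46
Root (MAX): max(-20, 11, -46) = 11
MAX picks the child with the highest value: F (value 11).

F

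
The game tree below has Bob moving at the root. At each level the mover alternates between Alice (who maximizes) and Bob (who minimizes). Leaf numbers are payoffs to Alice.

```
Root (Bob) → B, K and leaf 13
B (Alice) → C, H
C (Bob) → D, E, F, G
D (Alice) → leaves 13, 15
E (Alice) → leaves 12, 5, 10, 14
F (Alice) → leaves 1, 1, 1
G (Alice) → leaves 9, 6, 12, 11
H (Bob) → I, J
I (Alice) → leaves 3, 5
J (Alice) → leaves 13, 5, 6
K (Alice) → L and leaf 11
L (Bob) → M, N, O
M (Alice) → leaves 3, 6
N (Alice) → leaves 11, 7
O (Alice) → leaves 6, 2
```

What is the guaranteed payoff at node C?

D: max(13, 15) = 15
E: max(12, 5, 10, 14) = 14
F: max(1, 1, 1) = 1
G: max(9, 6, 12, 11) = 12
C: min(15, 14, 1, 12) = 1

1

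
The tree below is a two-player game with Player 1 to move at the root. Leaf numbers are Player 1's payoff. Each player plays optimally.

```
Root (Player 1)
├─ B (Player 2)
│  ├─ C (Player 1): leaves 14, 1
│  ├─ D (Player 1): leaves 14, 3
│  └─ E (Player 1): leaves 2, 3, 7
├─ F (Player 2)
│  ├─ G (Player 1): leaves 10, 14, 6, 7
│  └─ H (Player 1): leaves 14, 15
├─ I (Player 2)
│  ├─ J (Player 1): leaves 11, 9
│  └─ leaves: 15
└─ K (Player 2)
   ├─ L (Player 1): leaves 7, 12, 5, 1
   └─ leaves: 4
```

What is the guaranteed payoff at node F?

14

G: max(10, 14, 6, 7) = 14
H: max(14, 15) = 15
F: min(14, 15) = 14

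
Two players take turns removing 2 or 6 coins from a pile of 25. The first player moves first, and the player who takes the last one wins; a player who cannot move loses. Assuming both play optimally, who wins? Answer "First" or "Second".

Second

Mark each pile size as W (mover wins) or L (mover loses):
i:   0  1  2  3  4  5  6  7  8  9 10 11 12 13 14 15 16 17 18 19 20 21 22 23 24 25
     L  L  W  W  L  L  W  W  L  L  W  W  L  L  W  W  L  L  W  W  L  L  W  W  L  L
Position 25 is L, so the second player wins.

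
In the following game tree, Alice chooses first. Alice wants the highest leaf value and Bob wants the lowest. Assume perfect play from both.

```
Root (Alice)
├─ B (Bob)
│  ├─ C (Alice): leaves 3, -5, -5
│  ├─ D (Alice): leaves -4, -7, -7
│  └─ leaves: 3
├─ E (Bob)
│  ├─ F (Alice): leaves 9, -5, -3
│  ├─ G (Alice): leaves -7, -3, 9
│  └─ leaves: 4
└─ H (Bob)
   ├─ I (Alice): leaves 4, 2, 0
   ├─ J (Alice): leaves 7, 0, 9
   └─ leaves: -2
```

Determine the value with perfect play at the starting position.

C (Alice): max(3, -5, -5) = 3
D (Alice): max(-4, -7, -7) = -4
B (Bob): min(3, -4, 3) = -4
F (Alice): max(9, -5, -3) = 9
G (Alice): max(-7, -3, 9) = 9
E (Bob): min(9, 9, 4) = 4
I (Alice): max(4, 2, 0) = 4
J (Alice): max(7, 0, 9) = 9
H (Bob): min(4, 9, -2) = -2
Root (Alice): max(-4, 4, -2) = 4

4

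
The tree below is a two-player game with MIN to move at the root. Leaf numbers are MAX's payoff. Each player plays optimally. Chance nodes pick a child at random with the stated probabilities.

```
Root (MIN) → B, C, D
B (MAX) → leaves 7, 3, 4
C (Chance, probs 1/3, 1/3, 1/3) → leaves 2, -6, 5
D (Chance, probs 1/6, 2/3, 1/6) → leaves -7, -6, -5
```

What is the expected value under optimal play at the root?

-6

B (MAX): max(7, 3, 4) = 7
C (Chance): 1/3·2 + 1/3·-6 + 1/3·5 = 0.33
D (Chance): 1/6·-7 + 2/3·-6 + 1/6·-5 = -6
Root (MIN): min(7, 0.33, -6) = -6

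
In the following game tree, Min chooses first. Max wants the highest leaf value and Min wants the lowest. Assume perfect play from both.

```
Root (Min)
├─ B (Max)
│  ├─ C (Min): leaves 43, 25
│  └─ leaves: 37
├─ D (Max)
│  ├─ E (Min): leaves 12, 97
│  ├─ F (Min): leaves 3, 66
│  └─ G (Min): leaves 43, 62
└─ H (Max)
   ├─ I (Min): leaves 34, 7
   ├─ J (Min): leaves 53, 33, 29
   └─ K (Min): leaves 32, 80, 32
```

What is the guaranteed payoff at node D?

E: min(12, 97) = 12
F: min(3, 66) = 3
G: min(43, 62) = 43
D: max(12, 3, 43) = 43

43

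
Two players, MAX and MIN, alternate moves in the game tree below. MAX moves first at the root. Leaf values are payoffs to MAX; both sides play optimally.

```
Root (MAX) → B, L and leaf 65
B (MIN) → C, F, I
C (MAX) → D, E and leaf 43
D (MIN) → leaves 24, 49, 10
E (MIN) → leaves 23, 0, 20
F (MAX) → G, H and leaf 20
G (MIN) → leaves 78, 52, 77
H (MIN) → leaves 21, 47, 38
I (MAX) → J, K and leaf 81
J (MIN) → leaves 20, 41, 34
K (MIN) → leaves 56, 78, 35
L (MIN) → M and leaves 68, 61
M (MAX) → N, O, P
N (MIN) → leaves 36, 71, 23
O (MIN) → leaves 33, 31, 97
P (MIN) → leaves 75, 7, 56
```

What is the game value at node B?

43

D: min(24, 49, 10) = 10
E: min(23, 0, 20) = 0
C: max(10, 0, 43) = 43
G: min(78, 52, 77) = 52
H: min(21, 47, 38) = 21
F: max(52, 21, 20) = 52
J: min(20, 41, 34) = 20
K: min(56, 78, 35) = 35
I: max(20, 35, 81) = 81
B: min(43, 52, 81) = 43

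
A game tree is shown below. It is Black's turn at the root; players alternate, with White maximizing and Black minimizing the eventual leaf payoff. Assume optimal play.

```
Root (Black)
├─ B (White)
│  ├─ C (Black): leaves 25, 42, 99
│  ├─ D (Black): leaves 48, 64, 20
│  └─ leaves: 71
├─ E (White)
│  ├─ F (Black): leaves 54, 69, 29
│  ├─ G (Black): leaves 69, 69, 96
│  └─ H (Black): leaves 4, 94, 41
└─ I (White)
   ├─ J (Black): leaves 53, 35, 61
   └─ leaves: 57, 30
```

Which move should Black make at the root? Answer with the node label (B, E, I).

I

C (Black): min(25, 42, 99) = 25
D (Black): min(48, 64, 20) = 20
B (White): max(25, 20, 71) = 71
F (Black): min(54, 69, 29) = 29
G (Black): min(69, 69, 96) = 69
H (Black): min(4, 94, 41) = 4
E (White): max(29, 69, 4) = 69
J (Black): min(53, 35, 61) = 35
I (White): max(35, 57, 30) = 57
Root (Black): min(71, 69, 57) = 57
Black picks the child with the lowest value: I (value 57).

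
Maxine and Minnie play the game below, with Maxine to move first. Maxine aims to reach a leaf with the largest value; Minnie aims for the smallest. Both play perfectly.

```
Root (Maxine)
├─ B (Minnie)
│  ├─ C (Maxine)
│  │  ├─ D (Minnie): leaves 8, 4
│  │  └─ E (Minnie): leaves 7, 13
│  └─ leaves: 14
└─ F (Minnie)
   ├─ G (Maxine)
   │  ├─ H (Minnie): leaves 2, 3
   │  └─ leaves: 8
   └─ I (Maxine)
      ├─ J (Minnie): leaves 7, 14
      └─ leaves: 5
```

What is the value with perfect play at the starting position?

7

D (Minnie): min(8, 4) = 4
E (Minnie): min(7, 13) = 7
C (Maxine): max(4, 7) = 7
B (Minnie): min(7, 14) = 7
H (Minnie): min(2, 3) = 2
G (Maxine): max(2, 8) = 8
J (Minnie): min(7, 14) = 7
I (Maxine): max(7, 5) = 7
F (Minnie): min(8, 7) = 7
Root (Maxine): max(7, 7) = 7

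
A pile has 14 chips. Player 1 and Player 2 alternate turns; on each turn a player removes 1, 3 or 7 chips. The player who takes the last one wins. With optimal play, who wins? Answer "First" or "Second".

Second

i:   0  1  2  3  4  5  6  7  8  9 10 11 12 13 14
     L  W  L  W  L  W  L  W  L  W  L  W  L  W  L
Position 14 is L, so the second player wins.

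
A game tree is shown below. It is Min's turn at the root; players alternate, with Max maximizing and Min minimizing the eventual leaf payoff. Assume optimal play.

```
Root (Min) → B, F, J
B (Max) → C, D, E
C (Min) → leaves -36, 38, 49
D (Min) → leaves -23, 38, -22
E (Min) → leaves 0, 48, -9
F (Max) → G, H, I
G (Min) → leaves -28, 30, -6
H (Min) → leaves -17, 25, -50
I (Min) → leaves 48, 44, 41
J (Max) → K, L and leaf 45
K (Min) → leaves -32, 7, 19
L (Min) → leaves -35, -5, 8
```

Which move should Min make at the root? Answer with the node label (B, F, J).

C (Min): min(-36, 38, 49) = -36
D (Min): min(-23, 38, -22) = -23
E (Min): min(0, 48, -9) = -9
B (Max): max(-36, -23, -9) = -9
G (Min): min(-28, 30, -6) = -28
H (Min): min(-17, 25, -50) = -50
I (Min): min(48, 44, 41) = 41
F (Max): max(-28, -50, 41) = 41
K (Min): min(-32, 7, 19) = -32
L (Min): min(-35, -5, 8) = -35
J (Max): max(-32, -35, 45) = 45
Root (Min): min(-9, 41, 45) = -9
Min picks the child with the lowest value: B (value -9).

B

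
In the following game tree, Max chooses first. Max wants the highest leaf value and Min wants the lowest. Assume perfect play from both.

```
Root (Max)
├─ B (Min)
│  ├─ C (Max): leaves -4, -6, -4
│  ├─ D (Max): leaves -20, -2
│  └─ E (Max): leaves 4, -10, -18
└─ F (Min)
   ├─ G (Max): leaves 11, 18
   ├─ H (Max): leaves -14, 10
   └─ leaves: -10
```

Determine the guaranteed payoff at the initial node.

C (Max): max(-4, -6, -4) = -4
D (Max): max(-20, -2) = -2
E (Max): max(4, -10, -18) = 4
B (Min): min(-4, -2, 4) = -4
G (Max): max(11, 18) = 18
H (Max): max(-14, 10) = 10
F (Min): min(18, 10, -10) = -10
Root (Max): max(-4, -10) = -4

-4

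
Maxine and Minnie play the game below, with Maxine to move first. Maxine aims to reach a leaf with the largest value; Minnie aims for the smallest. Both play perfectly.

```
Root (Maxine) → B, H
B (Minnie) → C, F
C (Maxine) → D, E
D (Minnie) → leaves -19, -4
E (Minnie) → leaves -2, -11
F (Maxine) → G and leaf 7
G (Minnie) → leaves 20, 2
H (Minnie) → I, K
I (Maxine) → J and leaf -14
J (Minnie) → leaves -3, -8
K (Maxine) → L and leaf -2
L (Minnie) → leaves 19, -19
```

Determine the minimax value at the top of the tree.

D (Minnie): min(-19, -4) = -19
E (Minnie): min(-2, -11) = -11
C (Maxine): max(-19, -11) = -11
G (Minnie): min(20, 2) = 2
F (Maxine): max(2, 7) = 7
B (Minnie): min(-11, 7) = -11
J (Minnie): min(-3, -8) = -8
I (Maxine): max(-8, -14) = -8
L (Minnie): min(19, -19) = -19
K (Maxine): max(-19, -2) = -2
H (Minnie): min(-8, -2) = -8
Root (Maxine): max(-11, -8) = -8

-8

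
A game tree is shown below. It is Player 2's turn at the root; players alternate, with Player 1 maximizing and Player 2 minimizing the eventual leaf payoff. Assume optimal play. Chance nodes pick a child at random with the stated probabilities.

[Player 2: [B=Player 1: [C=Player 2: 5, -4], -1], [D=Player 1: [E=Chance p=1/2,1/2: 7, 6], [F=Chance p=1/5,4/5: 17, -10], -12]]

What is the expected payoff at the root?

-1

C (Player 2): min(5, -4) = -4
B (Player 1): max(-4, -1) = -1
E (Chance): 1/2·7 + 1/2·6 = 6.5
F (Chance): 1/5·17 + 4/5·-10 = -4.6
D (Player 1): max(6.5, -4.6, -12) = 6.5
Root (Player 2): min(-1, 6.5) = -1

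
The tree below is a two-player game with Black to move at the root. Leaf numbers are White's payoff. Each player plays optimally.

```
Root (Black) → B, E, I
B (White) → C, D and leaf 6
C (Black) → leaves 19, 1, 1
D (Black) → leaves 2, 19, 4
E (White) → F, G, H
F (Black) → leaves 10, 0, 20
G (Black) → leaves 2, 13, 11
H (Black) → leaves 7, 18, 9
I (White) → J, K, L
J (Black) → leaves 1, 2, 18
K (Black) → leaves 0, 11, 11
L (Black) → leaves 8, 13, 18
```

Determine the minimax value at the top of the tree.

6

C (Black): min(19, 1, 1) = 1
D (Black): min(2, 19, 4) = 2
B (White): max(1, 2, 6) = 6
F (Black): min(10, 0, 20) = 0
G (Black): min(2, 13, 11) = 2
H (Black): min(7, 18, 9) = 7
E (White): max(0, 2, 7) = 7
J (Black): min(1, 2, 18) = 1
K (Black): min(0, 11, 11) = 0
L (Black): min(8, 13, 18) = 8
I (White): max(1, 0, 8) = 8
Root (Black): min(6, 7, 8) = 6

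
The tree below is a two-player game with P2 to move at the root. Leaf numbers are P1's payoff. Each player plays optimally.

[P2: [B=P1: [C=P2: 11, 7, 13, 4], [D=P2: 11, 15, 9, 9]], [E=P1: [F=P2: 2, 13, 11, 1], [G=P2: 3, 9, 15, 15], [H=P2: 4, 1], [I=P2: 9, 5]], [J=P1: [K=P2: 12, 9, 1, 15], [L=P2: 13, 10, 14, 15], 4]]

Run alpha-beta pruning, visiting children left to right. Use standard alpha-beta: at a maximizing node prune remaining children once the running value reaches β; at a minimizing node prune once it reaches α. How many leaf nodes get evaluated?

C [α=-∞,β=+∞]: v=4
D [α=4,β=+∞]: v=9
B [α=-∞,β=+∞]: v=9
F [α=-∞,β=9]: v=1
G [α=1,β=9]: v=3
H [α=3,β=9]: v=1
I [α=3,β=9]: v=5
E [α=-∞,β=9]: v=5
K [α=-∞,β=5]: v=1
L [α=1,β=5]: v=10
J [α=-∞,β=5]: v=10 after child 2 ≥ β → β-cutoff, skip 1
Root [α=-∞,β=+∞]: v=5
Leaves evaluated: 28 of 29.

28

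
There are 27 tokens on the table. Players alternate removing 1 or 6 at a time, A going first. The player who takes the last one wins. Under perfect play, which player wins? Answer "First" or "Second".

First

Compute winning (W) and losing (L) positions by backward induction:
i:   0  1  2  3  4  5  6  7  8  9 10 11 12 13 14 15 16 17 18 19 20 21 22 23 24 25 26 27
     L  W  L  W  L  W  W  L  W  L  W  L  W  W  L  W  L  W  L  W  W  L  W  L  W  L  W  W
Position 27 is W, so the first player wins.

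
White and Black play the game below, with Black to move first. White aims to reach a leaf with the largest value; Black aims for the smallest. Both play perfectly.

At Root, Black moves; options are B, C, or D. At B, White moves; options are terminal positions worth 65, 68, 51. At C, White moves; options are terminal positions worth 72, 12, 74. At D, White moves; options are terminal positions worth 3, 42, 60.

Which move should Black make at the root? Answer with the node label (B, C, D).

B (White): max(65, 68, 51) = 68
C (White): max(72, 12, 74) = 74
D (White): max(3, 42, 60) = 60
Root (Black): min(68, 74, 60) = 60
Black picks the child with the lowest value: D (value 60).

D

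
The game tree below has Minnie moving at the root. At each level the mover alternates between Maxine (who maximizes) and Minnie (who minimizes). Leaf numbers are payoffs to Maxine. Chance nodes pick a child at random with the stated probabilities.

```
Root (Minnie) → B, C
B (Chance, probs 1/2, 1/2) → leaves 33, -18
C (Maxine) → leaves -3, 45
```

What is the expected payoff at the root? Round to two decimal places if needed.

B (Chance): 1/2·33 + 1/2·-18 = 7.5
C (Maxine): max(-3, 45) = 45
Root (Minnie): min(7.5, 45) = 7.5

7.5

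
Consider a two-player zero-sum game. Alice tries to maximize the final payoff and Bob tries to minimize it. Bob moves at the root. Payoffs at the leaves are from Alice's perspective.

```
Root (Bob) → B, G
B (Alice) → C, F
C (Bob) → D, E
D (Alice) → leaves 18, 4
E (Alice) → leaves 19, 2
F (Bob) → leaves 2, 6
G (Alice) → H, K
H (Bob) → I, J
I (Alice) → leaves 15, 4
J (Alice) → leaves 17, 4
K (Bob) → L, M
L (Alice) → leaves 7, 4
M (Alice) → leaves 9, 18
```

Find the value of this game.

15

D (Alice): max(18, 4) = 18
E (Alice): max(19, 2) = 19
C (Bob): min(18, 19) = 18
F (Bob): min(2, 6) = 2
B (Alice): max(18, 2) = 18
I (Alice): max(15, 4) = 15
J (Alice): max(17, 4) = 17
H (Bob): min(15, 17) = 15
L (Alice): max(7, 4) = 7
M (Alice): max(9, 18) = 18
K (Bob): min(7, 18) = 7
G (Alice): max(15, 7) = 15
Root (Bob): min(18, 15) = 15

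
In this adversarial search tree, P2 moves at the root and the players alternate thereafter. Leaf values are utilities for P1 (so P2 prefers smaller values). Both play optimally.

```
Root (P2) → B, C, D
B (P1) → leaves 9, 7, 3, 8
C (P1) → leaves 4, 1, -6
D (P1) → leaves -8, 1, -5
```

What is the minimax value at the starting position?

1

B (P1): max(9, 7, 3, 8) = 9
C (P1): max(4, 1, -6) = 4
D (P1): max(-8, 1, -5) = 1
Root (P2): min(9, 4, 1) = 1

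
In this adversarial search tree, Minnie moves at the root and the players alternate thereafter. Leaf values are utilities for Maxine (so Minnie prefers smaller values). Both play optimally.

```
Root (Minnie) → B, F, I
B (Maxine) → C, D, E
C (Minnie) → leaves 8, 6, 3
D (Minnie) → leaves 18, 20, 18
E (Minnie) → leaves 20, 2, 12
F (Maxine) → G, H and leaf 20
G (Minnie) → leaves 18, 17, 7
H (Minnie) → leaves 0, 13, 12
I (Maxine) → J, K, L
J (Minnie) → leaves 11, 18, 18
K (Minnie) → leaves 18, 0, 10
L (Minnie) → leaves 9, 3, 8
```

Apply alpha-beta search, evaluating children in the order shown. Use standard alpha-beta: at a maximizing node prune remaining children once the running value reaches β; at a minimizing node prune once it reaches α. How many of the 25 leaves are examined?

19

C [α=-∞,β=+∞]: v=3
D [α=3,β=+∞]: v=18
E [α=18,β=+∞]: v=2 after child 2 ≤ α → α-cutoff, skip 1
B [α=-∞,β=+∞]: v=18
G [α=-∞,β=18]: v=7
H [α=7,β=18]: v=0 after child 1 ≤ α → α-cutoff, skip 2
F [α=-∞,β=18]: v=20
J [α=-∞,β=18]: v=11
K [α=11,β=18]: v=0 after child 2 ≤ α → α-cutoff, skip 1
L [α=11,β=18]: v=9 after child 1 ≤ α → α-cutoff, skip 2
I [α=-∞,β=18]: v=11
Root [α=-∞,β=+∞]: v=11
Leaves evaluated: 19 of 25.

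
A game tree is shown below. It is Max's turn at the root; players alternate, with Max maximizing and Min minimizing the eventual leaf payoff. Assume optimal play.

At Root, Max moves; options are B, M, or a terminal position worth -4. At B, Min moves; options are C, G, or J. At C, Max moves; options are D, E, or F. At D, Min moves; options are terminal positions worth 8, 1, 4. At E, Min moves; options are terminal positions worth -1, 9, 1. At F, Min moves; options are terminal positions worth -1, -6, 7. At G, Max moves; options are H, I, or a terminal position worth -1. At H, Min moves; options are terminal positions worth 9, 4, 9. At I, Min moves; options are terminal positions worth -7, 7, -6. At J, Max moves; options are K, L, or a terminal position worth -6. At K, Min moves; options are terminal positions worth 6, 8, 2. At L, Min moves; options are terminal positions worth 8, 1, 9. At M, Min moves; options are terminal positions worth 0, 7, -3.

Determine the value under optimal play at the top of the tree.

1

D (Min): min(8, 1, 4) = 1
E (Min): min(-1, 9, 1) = -1
F (Min): min(-1, -6, 7) = -6
C (Max): max(1, -1, -6) = 1
H (Min): min(9, 4, 9) = 4
I (Min): min(-7, 7, -6) = -7
G (Max): max(4, -7, -1) = 4
K (Min): min(6, 8, 2) = 2
L (Min): min(8, 1, 9) = 1
J (Max): max(2, 1, -6) = 2
B (Min): min(1, 4, 2) = 1
M (Min): min(0, 7, -3) = -3
Root (Max): max(1, -3, -4) = 1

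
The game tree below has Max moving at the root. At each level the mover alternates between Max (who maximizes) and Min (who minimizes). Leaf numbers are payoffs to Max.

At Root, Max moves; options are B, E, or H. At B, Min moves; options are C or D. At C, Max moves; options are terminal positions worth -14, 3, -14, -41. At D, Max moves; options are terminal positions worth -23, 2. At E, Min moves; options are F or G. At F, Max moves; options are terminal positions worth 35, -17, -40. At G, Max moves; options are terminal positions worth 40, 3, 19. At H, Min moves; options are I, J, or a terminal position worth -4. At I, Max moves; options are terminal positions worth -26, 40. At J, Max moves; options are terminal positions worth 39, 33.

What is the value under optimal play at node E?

35

F: max(35, -17, -40) = 35
G: max(40, 3, 19) = 40
E: min(35, 40) = 35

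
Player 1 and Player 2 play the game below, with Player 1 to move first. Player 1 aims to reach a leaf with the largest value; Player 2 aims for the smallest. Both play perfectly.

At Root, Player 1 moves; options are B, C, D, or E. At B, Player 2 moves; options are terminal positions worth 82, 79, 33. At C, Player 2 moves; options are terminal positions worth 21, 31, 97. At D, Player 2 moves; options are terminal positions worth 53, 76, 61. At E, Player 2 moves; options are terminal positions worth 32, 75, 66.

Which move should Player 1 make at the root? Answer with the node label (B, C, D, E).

B (Player 2): min(82, 79, 33) = 33
C (Player 2): min(21, 31, 97) = 21
D (Player 2): min(53, 76, 61) = 53
E (Player 2): min(32, 75, 66) = 32
Root (Player 1): max(33, 21, 53, 32) = 53
Player 1 picks the child with the highest value: D (value 53).

D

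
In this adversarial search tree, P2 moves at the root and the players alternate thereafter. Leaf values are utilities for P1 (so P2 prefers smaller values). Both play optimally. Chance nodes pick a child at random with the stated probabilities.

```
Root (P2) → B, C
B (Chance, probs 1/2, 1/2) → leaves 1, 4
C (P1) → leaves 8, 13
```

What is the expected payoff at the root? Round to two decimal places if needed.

2.5

B (Chance): 1/2·1 + 1/2·4 = 2.5
C (P1): max(8, 13) = 13
Root (P2): min(2.5, 13) = 2.5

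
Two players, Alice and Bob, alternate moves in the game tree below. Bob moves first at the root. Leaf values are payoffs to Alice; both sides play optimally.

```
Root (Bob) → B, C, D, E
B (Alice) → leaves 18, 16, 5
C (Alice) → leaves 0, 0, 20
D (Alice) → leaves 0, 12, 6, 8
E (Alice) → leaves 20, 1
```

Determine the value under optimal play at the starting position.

12

B (Alice): max(18, 16, 5) = 18
C (Alice): max(0, 0, 20) = 20
D (Alice): max(0, 12, 6, 8) = 12
E (Alice): max(20, 1) = 20
Root (Bob): min(18, 20, 12, 20) = 12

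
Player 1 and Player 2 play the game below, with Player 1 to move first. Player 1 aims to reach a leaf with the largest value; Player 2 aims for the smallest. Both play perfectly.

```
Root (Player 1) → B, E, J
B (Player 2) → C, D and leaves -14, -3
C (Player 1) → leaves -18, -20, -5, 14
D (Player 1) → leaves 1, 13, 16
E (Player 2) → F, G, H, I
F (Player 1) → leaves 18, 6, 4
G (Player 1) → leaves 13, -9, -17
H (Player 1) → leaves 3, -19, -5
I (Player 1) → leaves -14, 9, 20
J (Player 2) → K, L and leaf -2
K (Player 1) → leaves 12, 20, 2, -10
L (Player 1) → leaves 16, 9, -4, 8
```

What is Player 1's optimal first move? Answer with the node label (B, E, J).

E

C (Player 1): max(-18, -20, -5, 14) = 14
D (Player 1): max(1, 13, 16) = 16
B (Player 2): min(14, 16, -14, -3) = -14
F (Player 1): max(18, 6, 4) = 18
G (Player 1): max(13, -9, -17) = 13
H (Player 1): max(3, -19, -5) = 3
I (Player 1): max(-14, 9, 20) = 20
E (Player 2): min(18, 13, 3, 20) = 3
K (Player 1): max(12, 20, 2, -10) = 20
L (Player 1): max(16, 9, -4, 8) = 16
J (Player 2): min(20, 16, -2) = -2
Root (Player 1): max(-14, 3, -2) = 3
Player 1 picks the child with the highest value: E (value 3).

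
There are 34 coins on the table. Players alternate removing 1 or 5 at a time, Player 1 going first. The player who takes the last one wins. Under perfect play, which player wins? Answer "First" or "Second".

Second

i:   0  1  2  3  4  5  6  7  8  9 10 11 12 13 14 15 16 17 18 19 20 21 22 23 24 25 26 27 28 29 30 31 32 33 34
     L  W  L  W  L  W  L  W  L  W  L  W  L  W  L  W  L  W  L  W  L  W  L  W  L  W  L  W  L  W  L  W  L  W  L
Position 34 is L, so the second player wins.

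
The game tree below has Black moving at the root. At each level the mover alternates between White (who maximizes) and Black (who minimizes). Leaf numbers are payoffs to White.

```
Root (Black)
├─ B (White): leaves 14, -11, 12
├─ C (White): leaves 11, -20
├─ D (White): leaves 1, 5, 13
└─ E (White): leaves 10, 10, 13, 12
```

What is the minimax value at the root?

B (White): max(14, -11, 12) = 14
C (White): max(11, -20) = 11
D (White): max(1, 5, 13) = 13
E (White): max(10, 10, 13, 12) = 13
Root (Black): min(14, 11, 13, 13) = 11

11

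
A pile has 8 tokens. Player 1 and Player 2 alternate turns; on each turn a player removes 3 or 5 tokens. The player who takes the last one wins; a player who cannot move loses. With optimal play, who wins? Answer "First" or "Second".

Second

Compute winning (W) and losing (L) positions by backward induction:
i:   0  1  2  3  4  5  6  7  8
     L  L  L  W  W  W  W  W  L
Position 8 is L, so the second player wins.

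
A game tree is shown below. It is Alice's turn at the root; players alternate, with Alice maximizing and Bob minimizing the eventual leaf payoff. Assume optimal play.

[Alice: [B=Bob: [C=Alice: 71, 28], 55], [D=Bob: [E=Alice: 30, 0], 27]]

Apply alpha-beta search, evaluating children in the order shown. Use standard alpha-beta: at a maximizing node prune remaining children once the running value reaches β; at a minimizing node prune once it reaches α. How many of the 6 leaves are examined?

C [α=-∞,β=+∞]: v=71
B [α=-∞,β=+∞]: v=55
E [α=55,β=+∞]: v=30
D [α=55,β=+∞]: v=30 after child 1 ≤ α → α-cutoff, skip 1
Root [α=-∞,β=+∞]: v=55
Leaves evaluated: 5 of 6.

5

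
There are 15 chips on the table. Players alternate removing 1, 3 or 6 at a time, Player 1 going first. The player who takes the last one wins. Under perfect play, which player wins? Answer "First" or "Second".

First

Mark each pile size as W (mover wins) or L (mover loses):
i:   0  1  2  3  4  5  6  7  8  9 10 11 12 13 14 15
     L  W  L  W  L  W  W  W  W  L  W  L  W  L  W  W
Position 15 is W, so the first player wins.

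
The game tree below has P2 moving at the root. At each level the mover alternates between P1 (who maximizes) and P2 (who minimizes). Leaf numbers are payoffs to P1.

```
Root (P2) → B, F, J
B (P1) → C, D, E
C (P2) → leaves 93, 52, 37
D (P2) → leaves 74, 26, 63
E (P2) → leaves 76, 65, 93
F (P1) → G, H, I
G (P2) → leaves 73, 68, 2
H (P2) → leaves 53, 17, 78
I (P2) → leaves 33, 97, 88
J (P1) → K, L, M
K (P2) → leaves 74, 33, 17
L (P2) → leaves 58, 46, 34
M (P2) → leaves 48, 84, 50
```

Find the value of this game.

C (P2): min(93, 52, 37) = 37
D (P2): min(74, 26, 63) = 26
E (P2): min(76, 65, 93) = 65
B (P1): max(37, 26, 65) = 65
G (P2): min(73, 68, 2) = 2
H (P2): min(53, 17, 78) = 17
I (P2): min(33, 97, 88) = 33
F (P1): max(2, 17, 33) = 33
K (P2): min(74, 33, 17) = 17
L (P2): min(58, 46, 34) = 34
M (P2): min(48, 84, 50) = 48
J (P1): max(17, 34, 48) = 48
Root (P2): min(65, 33, 48) = 33

33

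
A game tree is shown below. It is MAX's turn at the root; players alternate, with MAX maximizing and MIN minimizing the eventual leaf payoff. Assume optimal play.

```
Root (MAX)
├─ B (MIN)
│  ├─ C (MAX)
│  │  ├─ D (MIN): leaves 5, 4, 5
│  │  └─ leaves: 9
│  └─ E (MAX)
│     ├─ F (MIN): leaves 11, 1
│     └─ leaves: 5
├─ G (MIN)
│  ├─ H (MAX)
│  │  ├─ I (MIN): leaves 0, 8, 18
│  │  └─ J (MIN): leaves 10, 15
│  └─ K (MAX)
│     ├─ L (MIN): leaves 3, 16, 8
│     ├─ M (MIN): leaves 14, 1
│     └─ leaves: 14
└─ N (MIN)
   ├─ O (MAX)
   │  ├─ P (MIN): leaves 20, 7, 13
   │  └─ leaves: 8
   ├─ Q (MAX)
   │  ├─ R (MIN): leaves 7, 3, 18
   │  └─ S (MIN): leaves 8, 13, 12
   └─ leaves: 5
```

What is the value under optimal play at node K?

L: min(3, 16, 8) = 3
M: min(14, 1) = 1
K: max(3, 1, 14) = 14

14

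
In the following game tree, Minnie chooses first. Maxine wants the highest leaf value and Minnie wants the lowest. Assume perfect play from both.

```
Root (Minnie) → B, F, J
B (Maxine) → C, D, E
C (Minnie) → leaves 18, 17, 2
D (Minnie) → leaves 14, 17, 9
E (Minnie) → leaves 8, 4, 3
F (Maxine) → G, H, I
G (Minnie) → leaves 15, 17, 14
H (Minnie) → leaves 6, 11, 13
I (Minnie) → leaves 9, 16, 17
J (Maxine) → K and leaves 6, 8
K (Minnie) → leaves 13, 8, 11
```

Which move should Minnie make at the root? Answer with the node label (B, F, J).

C (Minnie): min(18, 17, 2) = 2
D (Minnie): min(14, 17, 9) = 9
E (Minnie): min(8, 4, 3) = 3
B (Maxine): max(2, 9, 3) = 9
G (Minnie): min(15, 17, 14) = 14
H (Minnie): min(6, 11, 13) = 6
I (Minnie): min(9, 16, 17) = 9
F (Maxine): max(14, 6, 9) = 14
K (Minnie): min(13, 8, 11) = 8
J (Maxine): max(8, 6, 8) = 8
Root (Minnie): min(9, 14, 8) = 8
Minnie picks the child with the lowest value: J (value 8).

J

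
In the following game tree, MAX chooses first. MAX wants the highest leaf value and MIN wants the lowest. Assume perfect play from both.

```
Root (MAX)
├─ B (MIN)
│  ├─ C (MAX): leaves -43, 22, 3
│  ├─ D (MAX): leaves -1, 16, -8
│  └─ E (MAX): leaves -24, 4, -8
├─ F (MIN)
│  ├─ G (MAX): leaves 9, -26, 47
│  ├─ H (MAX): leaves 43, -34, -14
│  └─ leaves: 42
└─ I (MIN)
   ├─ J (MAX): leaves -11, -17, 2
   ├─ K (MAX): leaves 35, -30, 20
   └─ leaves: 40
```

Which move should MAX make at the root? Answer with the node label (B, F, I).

C (MAX): max(-43, 22, 3) = 22
D (MAX): max(-1, 16, -8) = 16
E (MAX): max(-24, 4, -8) = 4
B (MIN): min(22, 16, 4) = 4
G (MAX): max(9, -26, 47) = 47
H (MAX): max(43, -34, -14) = 43
F (MIN): min(47, 43, 42) = 42
J (MAX): max(-11, -17, 2) = 2
K (MAX): max(35, -30, 20) = 35
I (MIN): min(2, 35, 40) = 2
Root (MAX): max(4, 42, 2) = 42
MAX picks the child with the highest value: F (value 42).

F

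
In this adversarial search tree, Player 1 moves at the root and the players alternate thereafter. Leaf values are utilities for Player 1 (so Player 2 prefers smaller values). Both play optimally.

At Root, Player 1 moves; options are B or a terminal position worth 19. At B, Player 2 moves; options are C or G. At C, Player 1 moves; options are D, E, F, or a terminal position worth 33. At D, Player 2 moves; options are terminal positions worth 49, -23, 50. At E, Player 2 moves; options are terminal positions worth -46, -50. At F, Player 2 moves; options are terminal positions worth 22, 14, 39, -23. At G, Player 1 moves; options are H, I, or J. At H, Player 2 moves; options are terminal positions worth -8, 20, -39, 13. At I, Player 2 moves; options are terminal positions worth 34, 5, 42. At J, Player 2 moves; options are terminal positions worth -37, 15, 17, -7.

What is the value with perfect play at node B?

D: min(49, -23, 50) = -23
E: min(-46, -50) = -50
F: min(22, 14, 39, -23) = -23
C: max(-23, -50, -23, 33) = 33
H: min(-8, 20, -39, 13) = -39
I: min(34, 5, 42) = 5
J: min(-37, 15, 17, -7) = -37
G: max(-39, 5, -37) = 5
B: min(33, 5) = 5

5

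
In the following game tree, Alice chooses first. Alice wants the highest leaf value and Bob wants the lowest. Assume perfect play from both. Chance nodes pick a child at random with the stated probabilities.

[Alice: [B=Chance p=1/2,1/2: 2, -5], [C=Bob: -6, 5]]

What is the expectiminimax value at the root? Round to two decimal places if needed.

-1.5

B (Chance): 1/2·2 + 1/2·-5 = -1.5
C (Bob): min(-6, 5) = -6
Root (Alice): max(-1.5, -6) = -1.5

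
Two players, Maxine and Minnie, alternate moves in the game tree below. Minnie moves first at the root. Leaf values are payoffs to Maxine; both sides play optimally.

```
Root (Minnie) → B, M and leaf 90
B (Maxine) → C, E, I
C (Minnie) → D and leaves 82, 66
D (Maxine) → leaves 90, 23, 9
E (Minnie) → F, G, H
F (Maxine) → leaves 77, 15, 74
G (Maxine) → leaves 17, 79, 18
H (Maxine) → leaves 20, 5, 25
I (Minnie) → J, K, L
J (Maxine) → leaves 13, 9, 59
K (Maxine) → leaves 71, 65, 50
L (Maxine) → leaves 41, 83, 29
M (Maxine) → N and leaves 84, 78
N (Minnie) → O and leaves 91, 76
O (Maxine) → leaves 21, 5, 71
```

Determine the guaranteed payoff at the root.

66

D (Maxine): max(90, 23, 9) = 90
C (Minnie): min(90, 82, 66) = 66
F (Maxine): max(77, 15, 74) = 77
G (Maxine): max(17, 79, 18) = 79
H (Maxine): max(20, 5, 25) = 25
E (Minnie): min(77, 79, 25) = 25
J (Maxine): max(13, 9, 59) = 59
K (Maxine): max(71, 65, 50) = 71
L (Maxine): max(41, 83, 29) = 83
I (Minnie): min(59, 71, 83) = 59
B (Maxine): max(66, 25, 59) = 66
O (Maxine): max(21, 5, 71) = 71
N (Minnie): min(71, 91, 76) = 71
M (Maxine): max(71, 84, 78) = 84
Root (Minnie): min(66, 84, 90) = 66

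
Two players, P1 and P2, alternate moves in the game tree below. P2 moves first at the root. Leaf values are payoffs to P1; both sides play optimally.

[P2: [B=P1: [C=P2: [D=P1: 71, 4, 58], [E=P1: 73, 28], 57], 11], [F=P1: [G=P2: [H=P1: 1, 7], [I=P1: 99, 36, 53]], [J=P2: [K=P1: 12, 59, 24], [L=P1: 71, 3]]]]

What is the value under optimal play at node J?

K: max(12, 59, 24) = 59
L: max(71, 3) = 71
J: min(59, 71) = 59

59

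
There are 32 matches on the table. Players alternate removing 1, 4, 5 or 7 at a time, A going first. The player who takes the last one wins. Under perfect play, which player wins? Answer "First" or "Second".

W/L table (W = player to move can force a win):
i:   0  1  2  3  4  5  6  7  8  9 10 11 12 13 14 15 16 17 18 19 20 21 22 23 24 25 26 27 28 29 30 31 32
     L  W  L  W  W  W  W  W  L  W  L  W  W  W  W  W  L  W  L  W  W  W  W  W  L  W  L  W  W  W  W  W  L
Position 32 is L, so the second player wins.

Second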